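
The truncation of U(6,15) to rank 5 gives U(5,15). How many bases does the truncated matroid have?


Truncating U(6,15) to rank 5 gives U(5,15).
Bases of U(5,15) are all 5-element subsets of 15 elements.
Number of bases = (15 choose 5) = 3003.

3003


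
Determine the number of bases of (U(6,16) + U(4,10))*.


(M1+M2)* = M1* + M2*.
M1* = U(10,16), bases: C(16,10) = 8008.
M2* = U(6,10), bases: C(10,6) = 210.
|B(M*)| = 8008 * 210 = 1681680.

1681680


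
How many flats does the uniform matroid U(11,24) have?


Flats of U(11,24): every subset of size < 11 is a flat, plus E itself.
Count = (24 choose 0) + (24 choose 1) + (24 choose 2) + (24 choose 3) + (24 choose 4) + (24 choose 5) + (24 choose 6) + (24 choose 7) + (24 choose 8) + (24 choose 9) + (24 choose 10) + 1
     = 1 + 24 + 276 + 2024 + 10626 + 42504 + 134596 + 346104 + 735471 + 1307504 + 1961256 + 1
     = 4540387.

4540387


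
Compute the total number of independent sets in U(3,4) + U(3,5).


For a direct sum, |I(M1+M2)| = |I(M1)| * |I(M2)|.
|I(U(3,4))| = sum C(4,k) for k=0..3 = 15.
|I(U(3,5))| = sum C(5,k) for k=0..3 = 26.
Total = 15 * 26 = 390.

390


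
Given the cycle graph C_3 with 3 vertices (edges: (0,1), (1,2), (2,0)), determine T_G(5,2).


T(C_3; x,y) = x + x^2 + ... + x^(2) + y.
T(5,2) = 5^1 + 5^2 + 2
= 5 + 25 + 2
= 32.

32


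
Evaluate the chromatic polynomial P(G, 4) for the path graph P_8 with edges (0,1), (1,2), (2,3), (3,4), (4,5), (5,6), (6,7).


P(P_8, k) = k * (k-1)^(7).
P(4) = 4 * 3^7 = 4 * 2187 = 8748.

8748


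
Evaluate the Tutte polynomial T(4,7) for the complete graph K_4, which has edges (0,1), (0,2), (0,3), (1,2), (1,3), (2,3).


T(K_4; x,y) = x^3 + 3x^2 + 4xy + 2x + y^3 + 3y^2 + 2y.
Substituting x=4, y=7:
= 64 + 48 + 112 + 8 + 343 + 147 + 14
= 736.

736


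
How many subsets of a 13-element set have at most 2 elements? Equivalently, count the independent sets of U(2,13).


Independent sets of U(2,13) are all subsets of size <= 2.
Count = (13 choose 0) + (13 choose 1) + (13 choose 2)
     = 1 + 13 + 78
     = 92.

92


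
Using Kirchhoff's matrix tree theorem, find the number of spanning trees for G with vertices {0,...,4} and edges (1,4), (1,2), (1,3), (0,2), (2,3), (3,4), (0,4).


By Kirchhoff's matrix tree theorem, the number of spanning trees equals
the determinant of any cofactor of the Laplacian matrix L.
G has 5 vertices and 7 edges.
Computing the (4 x 4) cofactor determinant gives 24.

24


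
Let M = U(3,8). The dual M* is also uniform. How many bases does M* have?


The dual of U(r,n) is U(n-r, n) = U(5,8).
Bases of U(5,8) are all (5)-element subsets.
|B(M*)| = C(8,5) = 56.

56


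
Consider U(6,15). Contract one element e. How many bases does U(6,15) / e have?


Contracting e from U(6,15) gives U(5,14).
Bases of U(5,14) = (14 choose 5) = 2002.

2002


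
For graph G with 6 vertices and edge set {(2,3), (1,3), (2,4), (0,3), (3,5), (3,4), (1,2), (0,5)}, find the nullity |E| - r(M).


Cycle rank (nullity) = |E| - r(M) = |E| - (|V| - c).
|E| = 8, |V| = 6, c = 1.
Nullity = 8 - (6 - 1) = 8 - 5 = 3.

3


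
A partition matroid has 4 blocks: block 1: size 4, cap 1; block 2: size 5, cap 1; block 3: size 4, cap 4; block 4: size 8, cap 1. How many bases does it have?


A basis picks exactly ci elements from block i.
Number of bases = product of C(|Si|, ci).
= C(4,1) * C(5,1) * C(4,4) * C(8,1)
= 4 * 5 * 1 * 8
= 160.

160


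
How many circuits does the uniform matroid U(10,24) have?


In U(10,24), circuits are the (11)-element subsets.
Any set of 11 elements is dependent, and removing any one element gives
an independent set of size 10, so it is a minimal dependent set.
Number of circuits = C(24,11) = 24! / (11! * 13!) = 2496144.

2496144


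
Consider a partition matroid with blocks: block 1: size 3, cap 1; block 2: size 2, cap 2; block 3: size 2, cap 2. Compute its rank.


Rank of a partition matroid = sum of min(|Si|, ci) for each block.
= min(3,1) + min(2,2) + min(2,2)
= 1 + 2 + 2
= 5.

5


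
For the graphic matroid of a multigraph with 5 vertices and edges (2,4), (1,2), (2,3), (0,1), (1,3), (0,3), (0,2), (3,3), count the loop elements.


In a graphic matroid, a loop is a self-loop edge (u,u) with rank 0.
Examining all 8 edges for self-loops...
Self-loops found: (3,3)
Number of loops = 1.

1


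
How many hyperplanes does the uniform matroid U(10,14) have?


Hyperplanes of U(10,14) are flats of rank 9.
In a uniform matroid, these are exactly the (9)-element subsets.
Count = (14 choose 9) = 2002.

2002


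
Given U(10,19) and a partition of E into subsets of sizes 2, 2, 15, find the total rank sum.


r(Ai) = min(|Ai|, 10) for each part.
Sum = min(2,10) + min(2,10) + min(15,10)
    = 2 + 2 + 10
    = 14.

14


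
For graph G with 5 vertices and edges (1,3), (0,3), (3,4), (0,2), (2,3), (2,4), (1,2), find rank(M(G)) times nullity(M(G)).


r(M) = |V| - c = 5 - 1 = 4.
nullity = |E| - r(M) = 7 - 4 = 3.
Product = 4 * 3 = 12.

12


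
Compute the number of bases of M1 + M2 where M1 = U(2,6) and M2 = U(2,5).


Bases of a direct sum M1 + M2: |B| = |B(M1)| * |B(M2)|.
|B(U(2,6))| = C(6,2) = 15.
|B(U(2,5))| = C(5,2) = 10.
Total bases = 15 * 10 = 150.

150


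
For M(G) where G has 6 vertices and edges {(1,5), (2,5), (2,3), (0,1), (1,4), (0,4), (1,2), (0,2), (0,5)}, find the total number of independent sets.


An independent set in a graphic matroid is an acyclic edge subset.
G has 6 vertices and 9 edges.
Enumerate all 2^9 = 512 subsets, checking for acyclicity.
Total independent sets = 256.

256


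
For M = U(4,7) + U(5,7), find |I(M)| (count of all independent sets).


For a direct sum, |I(M1+M2)| = |I(M1)| * |I(M2)|.
|I(U(4,7))| = sum C(7,k) for k=0..4 = 99.
|I(U(5,7))| = sum C(7,k) for k=0..5 = 120.
Total = 99 * 120 = 11880.

11880


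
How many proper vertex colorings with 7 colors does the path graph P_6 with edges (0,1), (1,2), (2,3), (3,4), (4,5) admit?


P(P_6, k) = k * (k-1)^(5).
P(7) = 7 * 6^5 = 7 * 7776 = 54432.

54432


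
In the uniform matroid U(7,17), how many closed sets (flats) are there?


Flats of U(7,17): every subset of size < 7 is a flat, plus E itself.
Count = C(17,0) + C(17,1) + C(17,2) + C(17,3) + C(17,4) + C(17,5) + C(17,6) + 1
     = 1 + 17 + 136 + 680 + 2380 + 6188 + 12376 + 1
     = 21779.

21779


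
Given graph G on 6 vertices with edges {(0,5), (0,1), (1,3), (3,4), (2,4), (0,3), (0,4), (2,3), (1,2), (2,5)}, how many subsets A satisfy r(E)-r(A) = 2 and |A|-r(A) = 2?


R(x,y) = sum over A in 2^E of x^(r(E)-r(A)) * y^(|A|-r(A)).
G has 6 vertices, 10 edges. r(E) = 5.
Enumerate all 2^10 = 1024 subsets.
Count subsets with r(E)-r(A)=2 and |A|-r(A)=2: 4.

4


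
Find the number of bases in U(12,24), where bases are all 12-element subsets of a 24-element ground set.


Bases of U(12,24) are all 12-element subsets of the 24-element ground set.
Number of bases = C(24,12).
(24 choose 12) = 2704156.

2704156


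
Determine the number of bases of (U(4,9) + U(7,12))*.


(M1+M2)* = M1* + M2*.
M1* = U(5,9), bases: C(9,5) = 126.
M2* = U(5,12), bases: C(12,5) = 792.
|B(M*)| = 126 * 792 = 99792.

99792


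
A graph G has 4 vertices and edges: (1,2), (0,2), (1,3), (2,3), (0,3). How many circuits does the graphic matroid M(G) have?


A circuit in a graphic matroid = edge set of a simple cycle.
G has 4 vertices and 5 edges.
Enumerating all minimal edge subsets forming cycles...
Total circuits found: 3.

3


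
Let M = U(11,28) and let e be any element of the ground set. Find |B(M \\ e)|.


Deleting e from U(11,28) gives U(11,27) since n > r.
Bases of U(11,27) = C(27,11) = 13037895.

13037895


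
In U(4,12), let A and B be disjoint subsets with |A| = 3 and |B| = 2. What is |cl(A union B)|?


|A union B| = 3 + 2 = 5 (disjoint).
In U(4,12), cl(S) = S if |S| < 4, else cl(S) = E.
Since 5 >= 4, cl(A union B) = E.
|cl(A union B)| = 12.

12


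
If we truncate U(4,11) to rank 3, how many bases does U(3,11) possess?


Truncating U(4,11) to rank 3 gives U(3,11).
Bases of U(3,11) are all 3-element subsets of 11 elements.
Number of bases = C(11,3) = 11! / (3! * 8!) = 165.

165


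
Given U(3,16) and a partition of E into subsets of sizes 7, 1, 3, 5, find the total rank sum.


r(Ai) = min(|Ai|, 3) for each part.
Sum = min(7,3) + min(1,3) + min(3,3) + min(5,3)
    = 3 + 1 + 3 + 3
    = 10.

10


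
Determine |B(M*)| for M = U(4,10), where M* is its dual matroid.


The dual of U(r,n) is U(n-r, n) = U(6,10).
Bases of U(6,10) are all (6)-element subsets.
|B(M*)| = (10 choose 6) = 210.

210


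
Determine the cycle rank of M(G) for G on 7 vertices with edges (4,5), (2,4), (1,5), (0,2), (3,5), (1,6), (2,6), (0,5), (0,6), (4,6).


Cycle rank (nullity) = |E| - r(M) = |E| - (|V| - c).
|E| = 10, |V| = 7, c = 1.
Nullity = 10 - (7 - 1) = 10 - 6 = 4.

4


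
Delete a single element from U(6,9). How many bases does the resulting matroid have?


Deleting e from U(6,9) gives U(6,8) since n > r.
Bases of U(6,8) = C(8,6) = 28.

28


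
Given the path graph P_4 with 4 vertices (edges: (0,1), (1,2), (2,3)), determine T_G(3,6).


A path on 4 vertices is a tree with 3 edges.
T(x,y) = x^(3) for any tree.
T(3,6) = 3^3 = 27.

27


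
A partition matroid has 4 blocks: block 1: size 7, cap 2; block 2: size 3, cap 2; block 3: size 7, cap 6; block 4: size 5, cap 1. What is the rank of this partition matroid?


Rank of a partition matroid = sum of min(|Si|, ci) for each block.
= min(7,2) + min(3,2) + min(7,6) + min(5,1)
= 2 + 2 + 6 + 1
= 11.

11


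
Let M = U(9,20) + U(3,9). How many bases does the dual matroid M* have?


(M1+M2)* = M1* + M2*.
M1* = U(11,20), bases: C(20,11) = 167960.
M2* = U(6,9), bases: C(9,6) = 84.
|B(M*)| = 167960 * 84 = 14108640.

14108640


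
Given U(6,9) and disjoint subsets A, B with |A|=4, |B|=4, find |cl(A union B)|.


|A union B| = 4 + 4 = 8 (disjoint).
In U(6,9), cl(S) = S if |S| < 6, else cl(S) = E.
Since 8 >= 6, cl(A union B) = E.
|cl(A union B)| = 9.

9


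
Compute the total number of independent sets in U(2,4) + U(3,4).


For a direct sum, |I(M1+M2)| = |I(M1)| * |I(M2)|.
|I(U(2,4))| = sum C(4,k) for k=0..2 = 11.
|I(U(3,4))| = sum C(4,k) for k=0..3 = 15.
Total = 11 * 15 = 165.

165


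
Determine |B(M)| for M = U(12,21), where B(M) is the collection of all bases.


Bases of U(12,21) are all 12-element subsets of the 21-element ground set.
Number of bases = C(21,12).
(21 choose 12) = 293930.

293930


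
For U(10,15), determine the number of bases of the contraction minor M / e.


Contracting e from U(10,15) gives U(9,14).
Bases of U(9,14) = C(14,9) = 14! / (9! * 5!) = 2002.

2002


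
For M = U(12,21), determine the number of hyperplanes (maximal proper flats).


Hyperplanes of U(12,21) are flats of rank 11.
In a uniform matroid, these are exactly the (11)-element subsets.
Count = (21 choose 11) = 352716.

352716


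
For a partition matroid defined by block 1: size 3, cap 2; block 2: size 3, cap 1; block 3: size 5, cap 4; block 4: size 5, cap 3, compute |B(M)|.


A basis picks exactly ci elements from block i.
Number of bases = product of C(|Si|, ci).
= C(3,2) * C(3,1) * C(5,4) * C(5,3)
= 3 * 3 * 5 * 10
= 450.

450


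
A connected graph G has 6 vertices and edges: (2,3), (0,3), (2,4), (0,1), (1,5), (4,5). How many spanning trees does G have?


By Kirchhoff's matrix tree theorem, the number of spanning trees equals
the determinant of any cofactor of the Laplacian matrix L.
G has 6 vertices and 6 edges.
Computing the (5 x 5) cofactor determinant gives 6.

6


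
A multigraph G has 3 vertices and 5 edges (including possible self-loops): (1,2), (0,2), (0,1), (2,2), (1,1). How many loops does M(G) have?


In a graphic matroid, a loop is a self-loop edge (u,u) with rank 0.
Examining all 5 edges for self-loops...
Self-loops found: (2,2), (1,1)
Number of loops = 2.

2


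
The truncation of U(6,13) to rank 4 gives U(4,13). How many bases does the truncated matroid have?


Truncating U(6,13) to rank 4 gives U(4,13).
Bases of U(4,13) are all 4-element subsets of 13 elements.
Number of bases = (13 choose 4) = 715.

715


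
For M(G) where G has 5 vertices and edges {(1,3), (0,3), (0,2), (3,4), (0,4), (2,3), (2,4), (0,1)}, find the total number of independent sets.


An independent set in a graphic matroid is an acyclic edge subset.
G has 5 vertices and 8 edges.
Enumerate all 2^8 = 256 subsets, checking for acyclicity.
Total independent sets = 128.

128


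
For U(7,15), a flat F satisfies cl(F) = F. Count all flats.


Flats of U(7,15): every subset of size < 7 is a flat, plus E itself.
Count = (15 choose 0) + (15 choose 1) + (15 choose 2) + (15 choose 3) + (15 choose 4) + (15 choose 5) + (15 choose 6) + 1
     = 1 + 15 + 105 + 455 + 1365 + 3003 + 5005 + 1
     = 9950.

9950


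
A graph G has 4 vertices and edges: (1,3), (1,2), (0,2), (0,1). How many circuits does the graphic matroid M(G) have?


A circuit in a graphic matroid = edge set of a simple cycle.
G has 4 vertices and 4 edges.
Enumerating all minimal edge subsets forming cycles...
Total circuits found: 1.

1


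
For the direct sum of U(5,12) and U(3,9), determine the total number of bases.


Bases of a direct sum M1 + M2: |B| = |B(M1)| * |B(M2)|.
|B(U(5,12))| = C(12,5) = 792.
|B(U(3,9))| = C(9,3) = 84.
Total bases = 792 * 84 = 66528.

66528


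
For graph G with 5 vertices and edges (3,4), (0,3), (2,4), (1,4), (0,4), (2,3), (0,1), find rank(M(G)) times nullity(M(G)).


r(M) = |V| - c = 5 - 1 = 4.
nullity = |E| - r(M) = 7 - 4 = 3.
Product = 4 * 3 = 12.

12


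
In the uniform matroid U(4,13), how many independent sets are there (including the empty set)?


Independent sets of U(4,13) are all subsets of size <= 4.
Count = C(13,0) + C(13,1) + C(13,2) + C(13,3) + C(13,4)
     = 1 + 13 + 78 + 286 + 715
     = 1093.

1093


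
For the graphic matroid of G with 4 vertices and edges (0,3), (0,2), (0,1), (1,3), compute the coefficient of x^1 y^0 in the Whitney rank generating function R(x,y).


R(x,y) = sum over A in 2^E of x^(r(E)-r(A)) * y^(|A|-r(A)).
G has 4 vertices, 4 edges. r(E) = 3.
Enumerate all 2^4 = 16 subsets.
Count subsets with r(E)-r(A)=1 and |A|-r(A)=0: 6.

6


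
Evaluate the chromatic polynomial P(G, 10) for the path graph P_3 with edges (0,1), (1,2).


P(P_3, k) = k * (k-1)^(2).
P(10) = 10 * 9^2 = 10 * 81 = 810.

810


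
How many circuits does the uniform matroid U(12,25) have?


In U(12,25), circuits are the (13)-element subsets.
Any set of 13 elements is dependent, and removing any one element gives
an independent set of size 12, so it is a minimal dependent set.
Number of circuits = C(25,13) = 5200300.

5200300


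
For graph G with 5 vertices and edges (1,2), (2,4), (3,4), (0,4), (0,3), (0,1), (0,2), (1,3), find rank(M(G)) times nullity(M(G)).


r(M) = |V| - c = 5 - 1 = 4.
nullity = |E| - r(M) = 8 - 4 = 4.
Product = 4 * 4 = 16.

16


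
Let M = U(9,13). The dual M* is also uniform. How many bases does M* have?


The dual of U(r,n) is U(n-r, n) = U(4,13).
Bases of U(4,13) are all (4)-element subsets.
|B(M*)| = C(13,4) = (13 * 12 * 11 * 10) / (1 * 2 * 3 * 4) = 715.

715


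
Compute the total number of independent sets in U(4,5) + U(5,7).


For a direct sum, |I(M1+M2)| = |I(M1)| * |I(M2)|.
|I(U(4,5))| = sum C(5,k) for k=0..4 = 31.
|I(U(5,7))| = sum C(7,k) for k=0..5 = 120.
Total = 31 * 120 = 3720.

3720


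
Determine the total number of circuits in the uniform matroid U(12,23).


In U(12,23), circuits are the (13)-element subsets.
Any set of 13 elements is dependent, and removing any one element gives
an independent set of size 12, so it is a minimal dependent set.
Number of circuits = C(23,13) = 1144066.

1144066


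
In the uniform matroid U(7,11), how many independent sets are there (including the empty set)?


Independent sets of U(7,11) are all subsets of size <= 7.
Count = (11 choose 0) + (11 choose 1) + (11 choose 2) + (11 choose 3) + (11 choose 4) + (11 choose 5) + (11 choose 6) + (11 choose 7)
     = 1 + 11 + 55 + 165 + 330 + 462 + 462 + 330
     = 1816.

1816


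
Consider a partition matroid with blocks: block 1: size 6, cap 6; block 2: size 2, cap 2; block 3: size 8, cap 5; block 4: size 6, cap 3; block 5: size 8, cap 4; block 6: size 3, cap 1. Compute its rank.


Rank of a partition matroid = sum of min(|Si|, ci) for each block.
= min(6,6) + min(2,2) + min(8,5) + min(6,3) + min(8,4) + min(3,1)
= 6 + 2 + 5 + 3 + 4 + 1
= 21.

21


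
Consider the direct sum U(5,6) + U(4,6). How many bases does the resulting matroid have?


Bases of a direct sum M1 + M2: |B| = |B(M1)| * |B(M2)|.
|B(U(5,6))| = C(6,5) = 6.
|B(U(4,6))| = C(6,4) = 15.
Total bases = 6 * 15 = 90.

90


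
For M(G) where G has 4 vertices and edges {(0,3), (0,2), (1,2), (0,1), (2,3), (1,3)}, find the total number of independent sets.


An independent set in a graphic matroid is an acyclic edge subset.
G has 4 vertices and 6 edges.
Enumerate all 2^6 = 64 subsets, checking for acyclicity.
Total independent sets = 38.

38


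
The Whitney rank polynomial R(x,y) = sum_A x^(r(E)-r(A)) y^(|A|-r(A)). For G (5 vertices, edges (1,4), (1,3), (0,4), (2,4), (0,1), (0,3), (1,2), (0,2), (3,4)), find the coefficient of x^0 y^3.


R(x,y) = sum over A in 2^E of x^(r(E)-r(A)) * y^(|A|-r(A)).
G has 5 vertices, 9 edges. r(E) = 4.
Enumerate all 2^9 = 512 subsets.
Count subsets with r(E)-r(A)=0 and |A|-r(A)=3: 36.

36


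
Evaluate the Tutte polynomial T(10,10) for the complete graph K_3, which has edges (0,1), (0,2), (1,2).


T(K_3; x,y) = x^2 + x + y.
T(10,10) = 100 + 10 + 10 = 120.

120


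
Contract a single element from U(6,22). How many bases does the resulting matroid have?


Contracting e from U(6,22) gives U(5,21).
Bases of U(5,21) = C(21,5) = 20349.

20349


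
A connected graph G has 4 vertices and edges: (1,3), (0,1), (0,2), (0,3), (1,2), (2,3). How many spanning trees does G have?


By Kirchhoff's matrix tree theorem, the number of spanning trees equals
the determinant of any cofactor of the Laplacian matrix L.
G has 4 vertices and 6 edges.
Computing the (3 x 3) cofactor determinant gives 16.

16


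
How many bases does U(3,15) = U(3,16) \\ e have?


Deleting e from U(3,16) gives U(3,15) since n > r.
Bases of U(3,15) = (15 choose 3) = 455.

455


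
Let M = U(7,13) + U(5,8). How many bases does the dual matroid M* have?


(M1+M2)* = M1* + M2*.
M1* = U(6,13), bases: C(13,6) = 1716.
M2* = U(3,8), bases: C(8,3) = 56.
|B(M*)| = 1716 * 56 = 96096.

96096


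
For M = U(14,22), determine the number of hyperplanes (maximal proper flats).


Hyperplanes of U(14,22) are flats of rank 13.
In a uniform matroid, these are exactly the (13)-element subsets.
Count = C(22,13) = 497420.

497420


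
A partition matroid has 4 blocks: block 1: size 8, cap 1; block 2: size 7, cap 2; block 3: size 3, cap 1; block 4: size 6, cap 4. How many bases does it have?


A basis picks exactly ci elements from block i.
Number of bases = product of C(|Si|, ci).
= C(8,1) * C(7,2) * C(3,1) * C(6,4)
= 8 * 21 * 3 * 15
= 7560.

7560


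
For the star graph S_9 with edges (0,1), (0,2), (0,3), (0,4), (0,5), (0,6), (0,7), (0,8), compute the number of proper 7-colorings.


P(tree, k) = k * (k-1)^(8) for any tree on 9 vertices.
P(7) = 7 * 6^8 = 7 * 1679616 = 11757312.

11757312


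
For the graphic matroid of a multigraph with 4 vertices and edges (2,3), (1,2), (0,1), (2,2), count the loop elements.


In a graphic matroid, a loop is a self-loop edge (u,u) with rank 0.
Examining all 4 edges for self-loops...
Self-loops found: (2,2)
Number of loops = 1.

1


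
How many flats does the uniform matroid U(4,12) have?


Flats of U(4,12): every subset of size < 4 is a flat, plus E itself.
Count = C(12,0) + C(12,1) + C(12,2) + C(12,3) + 1
     = 1 + 12 + 66 + 220 + 1
     = 300.

300


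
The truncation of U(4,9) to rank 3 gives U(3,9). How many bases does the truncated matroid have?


Truncating U(4,9) to rank 3 gives U(3,9).
Bases of U(3,9) are all 3-element subsets of 9 elements.
Number of bases = C(9,3) = 9! / (3! * 6!) = 84.

84


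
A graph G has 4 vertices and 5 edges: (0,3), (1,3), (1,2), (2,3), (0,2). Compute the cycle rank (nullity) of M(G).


Cycle rank (nullity) = |E| - r(M) = |E| - (|V| - c).
|E| = 5, |V| = 4, c = 1.
Nullity = 5 - (4 - 1) = 5 - 3 = 2.

2


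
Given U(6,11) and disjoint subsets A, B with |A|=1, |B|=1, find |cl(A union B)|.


|A union B| = 1 + 1 = 2 (disjoint).
In U(6,11), cl(S) = S if |S| < 6, else cl(S) = E.
Since 2 < 6, cl(A union B) = A union B.
|cl(A union B)| = 2.

2


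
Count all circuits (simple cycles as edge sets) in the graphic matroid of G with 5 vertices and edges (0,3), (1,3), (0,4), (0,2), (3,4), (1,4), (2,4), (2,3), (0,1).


A circuit in a graphic matroid = edge set of a simple cycle.
G has 5 vertices and 9 edges.
Enumerating all minimal edge subsets forming cycles...
Total circuits found: 22.

22


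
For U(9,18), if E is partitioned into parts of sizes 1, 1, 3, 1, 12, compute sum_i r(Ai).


r(Ai) = min(|Ai|, 9) for each part.
Sum = min(1,9) + min(1,9) + min(3,9) + min(1,9) + min(12,9)
    = 1 + 1 + 3 + 1 + 9
    = 15.

15


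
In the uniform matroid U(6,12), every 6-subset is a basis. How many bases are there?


Bases of U(6,12) are all 6-element subsets of the 12-element ground set.
Number of bases = C(12,6).
C(12,6) = 12! / (6! * 6!) = 924.

924


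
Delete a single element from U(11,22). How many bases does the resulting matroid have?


Deleting e from U(11,22) gives U(11,21) since n > r.
Bases of U(11,21) = C(21,11) = 21! / (11! * 10!) = 352716.

352716


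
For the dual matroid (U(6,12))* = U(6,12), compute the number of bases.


The dual of U(r,n) is U(n-r, n) = U(6,12).
Bases of U(6,12) are all (6)-element subsets.
|B(M*)| = C(12,6) = 924.

924


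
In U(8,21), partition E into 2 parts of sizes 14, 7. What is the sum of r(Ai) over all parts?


r(Ai) = min(|Ai|, 8) for each part.
Sum = min(14,8) + min(7,8)
    = 8 + 7
    = 15.

15


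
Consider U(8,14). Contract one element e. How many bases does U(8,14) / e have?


Contracting e from U(8,14) gives U(7,13).
Bases of U(7,13) = C(13,7) = 13! / (7! * 6!) = 1716.

1716


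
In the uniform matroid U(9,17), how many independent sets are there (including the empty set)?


Independent sets of U(9,17) are all subsets of size <= 9.
Count = C(17,0) + C(17,1) + C(17,2) + C(17,3) + C(17,4) + C(17,5) + C(17,6) + C(17,7) + C(17,8) + C(17,9)
     = 1 + 17 + 136 + 680 + 2380 + 6188 + 12376 + 19448 + 24310 + 24310
     = 89846.

89846


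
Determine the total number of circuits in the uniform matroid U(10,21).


In U(10,21), circuits are the (11)-element subsets.
Any set of 11 elements is dependent, and removing any one element gives
an independent set of size 10, so it is a minimal dependent set.
Number of circuits = (21 choose 11) = 352716.

352716


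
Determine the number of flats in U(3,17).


Flats of U(3,17): every subset of size < 3 is a flat, plus E itself.
Count = (17 choose 0) + (17 choose 1) + (17 choose 2) + 1
     = 1 + 17 + 136 + 1
     = 155.

155


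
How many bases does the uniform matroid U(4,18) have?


Bases of U(4,18) are all 4-element subsets of the 18-element ground set.
Number of bases = C(18,4).
C(18,4) = (18 * 17 * 16 * 15) / (1 * 2 * 3 * 4) = 3060.

3060


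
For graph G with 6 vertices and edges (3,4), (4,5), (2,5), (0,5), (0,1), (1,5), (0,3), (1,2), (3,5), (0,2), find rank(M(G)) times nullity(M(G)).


r(M) = |V| - c = 6 - 1 = 5.
nullity = |E| - r(M) = 10 - 5 = 5.
Product = 5 * 5 = 25.

25


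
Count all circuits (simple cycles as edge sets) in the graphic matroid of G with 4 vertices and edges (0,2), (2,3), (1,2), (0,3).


A circuit in a graphic matroid = edge set of a simple cycle.
G has 4 vertices and 4 edges.
Enumerating all minimal edge subsets forming cycles...
Total circuits found: 1.

1


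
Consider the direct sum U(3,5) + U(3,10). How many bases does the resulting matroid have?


Bases of a direct sum M1 + M2: |B| = |B(M1)| * |B(M2)|.
|B(U(3,5))| = C(5,3) = 10.
|B(U(3,10))| = C(10,3) = 120.
Total bases = 10 * 120 = 1200.

1200


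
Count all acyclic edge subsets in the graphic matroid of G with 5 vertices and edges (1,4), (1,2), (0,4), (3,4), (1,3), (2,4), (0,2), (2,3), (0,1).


An independent set in a graphic matroid is an acyclic edge subset.
G has 5 vertices and 9 edges.
Enumerate all 2^9 = 512 subsets, checking for acyclicity.
Total independent sets = 198.

198


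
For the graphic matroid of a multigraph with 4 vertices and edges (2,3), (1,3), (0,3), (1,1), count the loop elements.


In a graphic matroid, a loop is a self-loop edge (u,u) with rank 0.
Examining all 4 edges for self-loops...
Self-loops found: (1,1)
Number of loops = 1.

1


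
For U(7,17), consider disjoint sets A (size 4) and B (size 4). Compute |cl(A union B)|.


|A union B| = 4 + 4 = 8 (disjoint).
In U(7,17), cl(S) = S if |S| < 7, else cl(S) = E.
Since 8 >= 7, cl(A union B) = E.
|cl(A union B)| = 17.

17


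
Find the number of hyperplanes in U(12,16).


Hyperplanes of U(12,16) are flats of rank 11.
In a uniform matroid, these are exactly the (11)-element subsets.
Count = (16 choose 11) = 4368.

4368


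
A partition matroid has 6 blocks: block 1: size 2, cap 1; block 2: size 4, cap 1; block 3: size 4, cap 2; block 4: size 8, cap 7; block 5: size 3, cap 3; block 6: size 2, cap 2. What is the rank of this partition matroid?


Rank of a partition matroid = sum of min(|Si|, ci) for each block.
= min(2,1) + min(4,1) + min(4,2) + min(8,7) + min(3,3) + min(2,2)
= 1 + 1 + 2 + 7 + 3 + 2
= 16.

16


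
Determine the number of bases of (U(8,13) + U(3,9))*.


(M1+M2)* = M1* + M2*.
M1* = U(5,13), bases: C(13,5) = 1287.
M2* = U(6,9), bases: C(9,6) = 84.
|B(M*)| = 1287 * 84 = 108108.

108108


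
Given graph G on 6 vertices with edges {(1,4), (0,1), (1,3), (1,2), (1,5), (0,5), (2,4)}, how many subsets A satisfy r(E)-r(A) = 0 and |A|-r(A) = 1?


R(x,y) = sum over A in 2^E of x^(r(E)-r(A)) * y^(|A|-r(A)).
G has 6 vertices, 7 edges. r(E) = 5.
Enumerate all 2^7 = 128 subsets.
Count subsets with r(E)-r(A)=0 and |A|-r(A)=1: 6.

6


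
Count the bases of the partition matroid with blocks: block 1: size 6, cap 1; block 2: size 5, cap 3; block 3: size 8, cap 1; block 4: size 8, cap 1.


A basis picks exactly ci elements from block i.
Number of bases = product of C(|Si|, ci).
= C(6,1) * C(5,3) * C(8,1) * C(8,1)
= 6 * 10 * 8 * 8
= 3840.

3840


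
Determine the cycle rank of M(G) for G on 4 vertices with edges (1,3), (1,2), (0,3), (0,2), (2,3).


Cycle rank (nullity) = |E| - r(M) = |E| - (|V| - c).
|E| = 5, |V| = 4, c = 1.
Nullity = 5 - (4 - 1) = 5 - 3 = 2.

2


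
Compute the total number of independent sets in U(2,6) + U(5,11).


For a direct sum, |I(M1+M2)| = |I(M1)| * |I(M2)|.
|I(U(2,6))| = sum C(6,k) for k=0..2 = 22.
|I(U(5,11))| = sum C(11,k) for k=0..5 = 1024.
Total = 22 * 1024 = 22528.

22528


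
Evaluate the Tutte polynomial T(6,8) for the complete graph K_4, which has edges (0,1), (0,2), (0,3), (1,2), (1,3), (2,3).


T(K_4; x,y) = x^3 + 3x^2 + 4xy + 2x + y^3 + 3y^2 + 2y.
Substituting x=6, y=8:
= 216 + 108 + 192 + 12 + 512 + 192 + 16
= 1248.

1248


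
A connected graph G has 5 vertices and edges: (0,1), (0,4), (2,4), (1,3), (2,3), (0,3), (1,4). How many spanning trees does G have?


By Kirchhoff's matrix tree theorem, the number of spanning trees equals
the determinant of any cofactor of the Laplacian matrix L.
G has 5 vertices and 7 edges.
Computing the (4 x 4) cofactor determinant gives 24.

24


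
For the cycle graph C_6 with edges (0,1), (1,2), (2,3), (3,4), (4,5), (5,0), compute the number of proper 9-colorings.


P(C_6, k) = (k-1)^6 + (-1)^6*(k-1).
P(9) = (8)^6 + 8
= 262144 + 8 = 262152.

262152


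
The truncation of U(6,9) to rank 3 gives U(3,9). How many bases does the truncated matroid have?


Truncating U(6,9) to rank 3 gives U(3,9).
Bases of U(3,9) are all 3-element subsets of 9 elements.
Number of bases = C(9,3) = 9! / (3! * 6!) = 84.

84


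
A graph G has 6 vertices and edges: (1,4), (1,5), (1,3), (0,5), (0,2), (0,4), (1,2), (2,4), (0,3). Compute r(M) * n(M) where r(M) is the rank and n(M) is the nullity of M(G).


r(M) = |V| - c = 6 - 1 = 5.
nullity = |E| - r(M) = 9 - 5 = 4.
Product = 5 * 4 = 20.

20


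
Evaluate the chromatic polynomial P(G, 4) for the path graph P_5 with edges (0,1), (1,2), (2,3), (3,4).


P(P_5, k) = k * (k-1)^(4).
P(4) = 4 * 3^4 = 4 * 81 = 324.

324


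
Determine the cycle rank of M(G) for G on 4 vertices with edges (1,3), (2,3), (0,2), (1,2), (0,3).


Cycle rank (nullity) = |E| - r(M) = |E| - (|V| - c).
|E| = 5, |V| = 4, c = 1.
Nullity = 5 - (4 - 1) = 5 - 3 = 2.

2


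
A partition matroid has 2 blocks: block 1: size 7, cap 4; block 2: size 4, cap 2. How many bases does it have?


A basis picks exactly ci elements from block i.
Number of bases = product of C(|Si|, ci).
= C(7,4) * C(4,2)
= 35 * 6
= 210.

210


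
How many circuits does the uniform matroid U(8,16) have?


In U(8,16), circuits are the (9)-element subsets.
Any set of 9 elements is dependent, and removing any one element gives
an independent set of size 8, so it is a minimal dependent set.
Number of circuits = (16 choose 9) = 11440.

11440


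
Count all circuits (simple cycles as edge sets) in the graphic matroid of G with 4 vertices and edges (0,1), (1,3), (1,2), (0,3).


A circuit in a graphic matroid = edge set of a simple cycle.
G has 4 vertices and 4 edges.
Enumerating all minimal edge subsets forming cycles...
Total circuits found: 1.

1


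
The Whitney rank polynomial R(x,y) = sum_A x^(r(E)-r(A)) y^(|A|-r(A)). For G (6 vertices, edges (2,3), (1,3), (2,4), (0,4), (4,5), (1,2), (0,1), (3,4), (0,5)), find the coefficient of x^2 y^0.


R(x,y) = sum over A in 2^E of x^(r(E)-r(A)) * y^(|A|-r(A)).
G has 6 vertices, 9 edges. r(E) = 5.
Enumerate all 2^9 = 512 subsets.
Count subsets with r(E)-r(A)=2 and |A|-r(A)=0: 81.

81


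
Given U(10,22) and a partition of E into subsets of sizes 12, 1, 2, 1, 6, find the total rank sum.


r(Ai) = min(|Ai|, 10) for each part.
Sum = min(12,10) + min(1,10) + min(2,10) + min(1,10) + min(6,10)
    = 10 + 1 + 2 + 1 + 6
    = 20.

20


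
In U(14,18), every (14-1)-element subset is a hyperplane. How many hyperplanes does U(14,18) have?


Hyperplanes of U(14,18) are flats of rank 13.
In a uniform matroid, these are exactly the (13)-element subsets.
Count = C(18,13) = 8568.

8568


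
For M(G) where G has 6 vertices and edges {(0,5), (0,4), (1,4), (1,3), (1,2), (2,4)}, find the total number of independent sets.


An independent set in a graphic matroid is an acyclic edge subset.
G has 6 vertices and 6 edges.
Enumerate all 2^6 = 64 subsets, checking for acyclicity.
Total independent sets = 56.

56


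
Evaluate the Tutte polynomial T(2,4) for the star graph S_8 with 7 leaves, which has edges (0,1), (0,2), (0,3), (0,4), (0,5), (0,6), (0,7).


A star on 8 vertices is a tree with 7 edges.
T(x,y) = x^(7) for any tree.
T(2,4) = 2^7 = 128.

128


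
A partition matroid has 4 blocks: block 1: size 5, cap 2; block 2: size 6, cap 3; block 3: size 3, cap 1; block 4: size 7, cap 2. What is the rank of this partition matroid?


Rank of a partition matroid = sum of min(|Si|, ci) for each block.
= min(5,2) + min(6,3) + min(3,1) + min(7,2)
= 2 + 3 + 1 + 2
= 8.

8


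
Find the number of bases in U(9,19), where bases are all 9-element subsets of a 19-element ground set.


Bases of U(9,19) are all 9-element subsets of the 19-element ground set.
Number of bases = C(19,9).
(19 choose 9) = 92378.

92378


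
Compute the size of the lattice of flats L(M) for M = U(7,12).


Flats of U(7,12): every subset of size < 7 is a flat, plus E itself.
Count = C(12,0) + C(12,1) + C(12,2) + C(12,3) + C(12,4) + C(12,5) + C(12,6) + 1
     = 1 + 12 + 66 + 220 + 495 + 792 + 924 + 1
     = 2511.

2511


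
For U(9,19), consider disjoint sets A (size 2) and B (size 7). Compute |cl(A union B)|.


|A union B| = 2 + 7 = 9 (disjoint).
In U(9,19), cl(S) = S if |S| < 9, else cl(S) = E.
Since 9 >= 9, cl(A union B) = E.
|cl(A union B)| = 19.

19


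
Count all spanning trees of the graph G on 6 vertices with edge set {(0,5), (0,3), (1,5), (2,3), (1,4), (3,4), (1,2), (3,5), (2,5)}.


By Kirchhoff's matrix tree theorem, the number of spanning trees equals
the determinant of any cofactor of the Laplacian matrix L.
G has 6 vertices and 9 edges.
Computing the (5 x 5) cofactor determinant gives 61.

61


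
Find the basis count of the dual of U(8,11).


The dual of U(r,n) is U(n-r, n) = U(3,11).
Bases of U(3,11) are all (3)-element subsets.
|B(M*)| = C(11,3) = (11 * 10 * 9) / (1 * 2 * 3) = 165.

165


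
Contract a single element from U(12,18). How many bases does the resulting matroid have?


Contracting e from U(12,18) gives U(11,17).
Bases of U(11,17) = (17 choose 11) = 12376.

12376


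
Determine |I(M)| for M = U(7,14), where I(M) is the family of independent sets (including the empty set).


Independent sets of U(7,14) are all subsets of size <= 7.
Count = C(14,0) + C(14,1) + C(14,2) + C(14,3) + C(14,4) + C(14,5) + C(14,6) + C(14,7)
     = 1 + 14 + 91 + 364 + 1001 + 2002 + 3003 + 3432
     = 9908.

9908


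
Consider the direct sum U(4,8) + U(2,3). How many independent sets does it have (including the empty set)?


For a direct sum, |I(M1+M2)| = |I(M1)| * |I(M2)|.
|I(U(4,8))| = sum C(8,k) for k=0..4 = 163.
|I(U(2,3))| = sum C(3,k) for k=0..2 = 7.
Total = 163 * 7 = 1141.

1141


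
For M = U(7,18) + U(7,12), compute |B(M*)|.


(M1+M2)* = M1* + M2*.
M1* = U(11,18), bases: C(18,11) = 31824.
M2* = U(5,12), bases: C(12,5) = 792.
|B(M*)| = 31824 * 792 = 25204608.

25204608


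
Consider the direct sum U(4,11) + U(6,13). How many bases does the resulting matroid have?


Bases of a direct sum M1 + M2: |B| = |B(M1)| * |B(M2)|.
|B(U(4,11))| = C(11,4) = 330.
|B(U(6,13))| = C(13,6) = 1716.
Total bases = 330 * 1716 = 566280.

566280


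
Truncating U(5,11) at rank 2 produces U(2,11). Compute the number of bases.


Truncating U(5,11) to rank 2 gives U(2,11).
Bases of U(2,11) are all 2-element subsets of 11 elements.
Number of bases = (11 choose 2) = 55.

55


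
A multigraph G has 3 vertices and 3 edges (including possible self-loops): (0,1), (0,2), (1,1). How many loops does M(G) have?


In a graphic matroid, a loop is a self-loop edge (u,u) with rank 0.
Examining all 3 edges for self-loops...
Self-loops found: (1,1)
Number of loops = 1.

1


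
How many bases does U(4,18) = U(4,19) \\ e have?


Deleting e from U(4,19) gives U(4,18) since n > r.
Bases of U(4,18) = C(18,4) = 18! / (4! * 14!) = 3060.

3060


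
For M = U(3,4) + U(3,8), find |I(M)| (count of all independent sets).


For a direct sum, |I(M1+M2)| = |I(M1)| * |I(M2)|.
|I(U(3,4))| = sum C(4,k) for k=0..3 = 15.
|I(U(3,8))| = sum C(8,k) for k=0..3 = 93.
Total = 15 * 93 = 1395.

1395


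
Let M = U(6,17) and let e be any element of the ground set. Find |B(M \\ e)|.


Deleting e from U(6,17) gives U(6,16) since n > r.
Bases of U(6,16) = (16 choose 6) = 8008.

8008


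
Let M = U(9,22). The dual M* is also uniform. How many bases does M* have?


The dual of U(r,n) is U(n-r, n) = U(13,22).
Bases of U(13,22) are all (13)-element subsets.
|B(M*)| = (22 choose 13) = 497420.

497420


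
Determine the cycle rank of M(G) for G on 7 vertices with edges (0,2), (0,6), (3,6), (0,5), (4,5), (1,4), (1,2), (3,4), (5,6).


Cycle rank (nullity) = |E| - r(M) = |E| - (|V| - c).
|E| = 9, |V| = 7, c = 1.
Nullity = 9 - (7 - 1) = 9 - 6 = 3.

3


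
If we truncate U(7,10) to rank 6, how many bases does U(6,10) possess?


Truncating U(7,10) to rank 6 gives U(6,10).
Bases of U(6,10) are all 6-element subsets of 10 elements.
Number of bases = (10 choose 6) = 210.

210


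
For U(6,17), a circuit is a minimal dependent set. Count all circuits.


In U(6,17), circuits are the (7)-element subsets.
Any set of 7 elements is dependent, and removing any one element gives
an independent set of size 6, so it is a minimal dependent set.
Number of circuits = C(17,7) = 17! / (7! * 10!) = 19448.

19448


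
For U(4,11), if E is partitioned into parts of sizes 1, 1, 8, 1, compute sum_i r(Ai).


r(Ai) = min(|Ai|, 4) for each part.
Sum = min(1,4) + min(1,4) + min(8,4) + min(1,4)
    = 1 + 1 + 4 + 1
    = 7.

7


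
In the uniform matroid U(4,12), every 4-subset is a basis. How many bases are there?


Bases of U(4,12) are all 4-element subsets of the 12-element ground set.
Number of bases = C(12,4).
C(12,4) = 12! / (4! * 8!) = 495.

495


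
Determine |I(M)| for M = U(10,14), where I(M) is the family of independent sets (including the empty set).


Independent sets of U(10,14) are all subsets of size <= 10.
Count = C(14,0) + C(14,1) + C(14,2) + C(14,3) + C(14,4) + C(14,5) + C(14,6) + C(14,7) + C(14,8) + C(14,9) + C(14,10)
     = 1 + 14 + 91 + 364 + 1001 + 2002 + 3003 + 3432 + 3003 + 2002 + 1001
     = 15914.

15914


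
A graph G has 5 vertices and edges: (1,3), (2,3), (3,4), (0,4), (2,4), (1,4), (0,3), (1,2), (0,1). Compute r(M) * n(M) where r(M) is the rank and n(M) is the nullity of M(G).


r(M) = |V| - c = 5 - 1 = 4.
nullity = |E| - r(M) = 9 - 4 = 5.
Product = 4 * 5 = 20.

20


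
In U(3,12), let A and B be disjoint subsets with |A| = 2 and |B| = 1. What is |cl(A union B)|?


|A union B| = 2 + 1 = 3 (disjoint).
In U(3,12), cl(S) = S if |S| < 3, else cl(S) = E.
Since 3 >= 3, cl(A union B) = E.
|cl(A union B)| = 12.

12


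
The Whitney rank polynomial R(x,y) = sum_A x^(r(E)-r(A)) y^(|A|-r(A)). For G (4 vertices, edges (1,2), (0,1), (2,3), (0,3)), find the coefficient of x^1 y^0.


R(x,y) = sum over A in 2^E of x^(r(E)-r(A)) * y^(|A|-r(A)).
G has 4 vertices, 4 edges. r(E) = 3.
Enumerate all 2^4 = 16 subsets.
Count subsets with r(E)-r(A)=1 and |A|-r(A)=0: 6.

6


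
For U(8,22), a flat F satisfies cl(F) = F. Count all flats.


Flats of U(8,22): every subset of size < 8 is a flat, plus E itself.
Count = C(22,0) + C(22,1) + C(22,2) + C(22,3) + C(22,4) + C(22,5) + C(22,6) + C(22,7) + 1
     = 1 + 22 + 231 + 1540 + 7315 + 26334 + 74613 + 170544 + 1
     = 280601.

280601


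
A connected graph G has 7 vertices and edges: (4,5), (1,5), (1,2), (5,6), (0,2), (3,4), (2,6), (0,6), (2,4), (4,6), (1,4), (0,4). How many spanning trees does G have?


By Kirchhoff's matrix tree theorem, the number of spanning trees equals
the determinant of any cofactor of the Laplacian matrix L.
G has 7 vertices and 12 edges.
Computing the (6 x 6) cofactor determinant gives 209.

209


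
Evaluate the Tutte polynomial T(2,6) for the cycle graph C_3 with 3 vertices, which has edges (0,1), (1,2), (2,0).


T(C_3; x,y) = x + x^2 + ... + x^(2) + y.
T(2,6) = 2^1 + 2^2 + 6
= 2 + 4 + 6
= 12.

12


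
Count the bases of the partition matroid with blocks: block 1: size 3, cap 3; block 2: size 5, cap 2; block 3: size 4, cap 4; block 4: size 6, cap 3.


A basis picks exactly ci elements from block i.
Number of bases = product of C(|Si|, ci).
= C(3,3) * C(5,2) * C(4,4) * C(6,3)
= 1 * 10 * 1 * 20
= 200.

200


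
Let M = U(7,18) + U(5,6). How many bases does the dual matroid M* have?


(M1+M2)* = M1* + M2*.
M1* = U(11,18), bases: C(18,11) = 31824.
M2* = U(1,6), bases: C(6,1) = 6.
|B(M*)| = 31824 * 6 = 190944.

190944


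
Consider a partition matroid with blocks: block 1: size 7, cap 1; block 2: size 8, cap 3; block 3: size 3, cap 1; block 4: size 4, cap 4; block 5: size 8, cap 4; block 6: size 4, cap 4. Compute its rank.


Rank of a partition matroid = sum of min(|Si|, ci) for each block.
= min(7,1) + min(8,3) + min(3,1) + min(4,4) + min(8,4) + min(4,4)
= 1 + 3 + 1 + 4 + 4 + 4
= 17.

17
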